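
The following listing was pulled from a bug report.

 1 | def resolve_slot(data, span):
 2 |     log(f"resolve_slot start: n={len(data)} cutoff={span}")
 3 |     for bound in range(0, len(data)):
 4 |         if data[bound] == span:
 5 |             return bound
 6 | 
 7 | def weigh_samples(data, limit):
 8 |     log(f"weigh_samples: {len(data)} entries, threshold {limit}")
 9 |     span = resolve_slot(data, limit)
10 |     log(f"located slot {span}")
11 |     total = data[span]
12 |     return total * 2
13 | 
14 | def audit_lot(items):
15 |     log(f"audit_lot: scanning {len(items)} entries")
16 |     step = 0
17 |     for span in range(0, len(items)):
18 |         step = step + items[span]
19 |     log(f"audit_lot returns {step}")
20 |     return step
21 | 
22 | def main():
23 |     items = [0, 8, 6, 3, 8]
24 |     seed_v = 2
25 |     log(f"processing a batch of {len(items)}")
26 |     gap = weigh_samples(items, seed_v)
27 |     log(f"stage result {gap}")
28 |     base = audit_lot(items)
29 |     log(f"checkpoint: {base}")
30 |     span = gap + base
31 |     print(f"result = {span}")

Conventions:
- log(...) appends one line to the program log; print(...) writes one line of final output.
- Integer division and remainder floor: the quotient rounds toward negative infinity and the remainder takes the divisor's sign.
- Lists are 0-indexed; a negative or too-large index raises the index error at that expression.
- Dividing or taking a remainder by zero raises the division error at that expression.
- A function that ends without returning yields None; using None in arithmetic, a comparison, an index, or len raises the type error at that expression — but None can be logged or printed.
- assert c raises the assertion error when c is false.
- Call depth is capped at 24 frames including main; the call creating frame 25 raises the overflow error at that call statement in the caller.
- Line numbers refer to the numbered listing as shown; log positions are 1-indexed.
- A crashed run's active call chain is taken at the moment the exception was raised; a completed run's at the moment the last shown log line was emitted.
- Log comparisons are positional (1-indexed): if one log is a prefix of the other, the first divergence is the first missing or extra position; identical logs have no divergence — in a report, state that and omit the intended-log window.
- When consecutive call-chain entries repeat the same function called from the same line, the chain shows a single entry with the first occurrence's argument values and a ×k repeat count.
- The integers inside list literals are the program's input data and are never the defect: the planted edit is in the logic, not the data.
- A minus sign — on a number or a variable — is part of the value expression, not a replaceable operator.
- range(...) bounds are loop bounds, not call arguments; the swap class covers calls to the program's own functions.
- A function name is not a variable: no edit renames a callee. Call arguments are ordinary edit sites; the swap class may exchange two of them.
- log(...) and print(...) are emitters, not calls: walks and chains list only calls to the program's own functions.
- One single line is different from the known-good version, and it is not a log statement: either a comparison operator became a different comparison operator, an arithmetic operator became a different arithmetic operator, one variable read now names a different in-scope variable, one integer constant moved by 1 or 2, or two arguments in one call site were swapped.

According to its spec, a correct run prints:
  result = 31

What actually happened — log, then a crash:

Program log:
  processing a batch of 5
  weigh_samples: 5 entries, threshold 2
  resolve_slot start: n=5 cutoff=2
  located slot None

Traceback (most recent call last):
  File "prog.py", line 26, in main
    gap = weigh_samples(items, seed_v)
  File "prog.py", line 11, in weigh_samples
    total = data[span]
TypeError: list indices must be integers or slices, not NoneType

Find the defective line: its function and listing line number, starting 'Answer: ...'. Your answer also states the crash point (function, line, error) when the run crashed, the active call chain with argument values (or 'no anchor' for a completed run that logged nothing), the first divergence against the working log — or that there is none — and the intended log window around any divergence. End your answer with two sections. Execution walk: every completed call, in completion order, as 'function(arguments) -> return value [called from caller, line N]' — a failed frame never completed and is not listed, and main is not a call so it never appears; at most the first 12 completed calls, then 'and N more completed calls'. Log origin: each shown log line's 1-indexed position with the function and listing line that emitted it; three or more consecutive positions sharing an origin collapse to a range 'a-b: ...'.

Answer: the defect is in main at line 24.
The tell: Log line 2 is where behavior first shows: 'weigh_samples: 5 entries, threshold 2' appears instead of 'weigh_samples: 5 entries, threshold 3'.
Crash: weigh_samples, line 11, TypeError.
Call chain: main -> weigh_samples([0, 8, 6, 3, 8], 2) (called at line 26).
First divergence: position 2 — the shown line 'weigh_samples: 5 entries, threshold 2' should read 'weigh_samples: 5 entries, threshold 3'.
Intended log window:
  1: processing a batch of 5
  2: weigh_samples: 5 entries, threshold 3
  3: resolve_slot start: n=5 cutoff=3
Execution walk:
  resolve_slot([0, 8, 6, 3, 8], 2) -> None  [called from weigh_samples, line 9]
Log line origins:
  1: from main, line 25
  2: from weigh_samples, line 8
  3: from resolve_slot, line 2
  4: from weigh_samples, line 10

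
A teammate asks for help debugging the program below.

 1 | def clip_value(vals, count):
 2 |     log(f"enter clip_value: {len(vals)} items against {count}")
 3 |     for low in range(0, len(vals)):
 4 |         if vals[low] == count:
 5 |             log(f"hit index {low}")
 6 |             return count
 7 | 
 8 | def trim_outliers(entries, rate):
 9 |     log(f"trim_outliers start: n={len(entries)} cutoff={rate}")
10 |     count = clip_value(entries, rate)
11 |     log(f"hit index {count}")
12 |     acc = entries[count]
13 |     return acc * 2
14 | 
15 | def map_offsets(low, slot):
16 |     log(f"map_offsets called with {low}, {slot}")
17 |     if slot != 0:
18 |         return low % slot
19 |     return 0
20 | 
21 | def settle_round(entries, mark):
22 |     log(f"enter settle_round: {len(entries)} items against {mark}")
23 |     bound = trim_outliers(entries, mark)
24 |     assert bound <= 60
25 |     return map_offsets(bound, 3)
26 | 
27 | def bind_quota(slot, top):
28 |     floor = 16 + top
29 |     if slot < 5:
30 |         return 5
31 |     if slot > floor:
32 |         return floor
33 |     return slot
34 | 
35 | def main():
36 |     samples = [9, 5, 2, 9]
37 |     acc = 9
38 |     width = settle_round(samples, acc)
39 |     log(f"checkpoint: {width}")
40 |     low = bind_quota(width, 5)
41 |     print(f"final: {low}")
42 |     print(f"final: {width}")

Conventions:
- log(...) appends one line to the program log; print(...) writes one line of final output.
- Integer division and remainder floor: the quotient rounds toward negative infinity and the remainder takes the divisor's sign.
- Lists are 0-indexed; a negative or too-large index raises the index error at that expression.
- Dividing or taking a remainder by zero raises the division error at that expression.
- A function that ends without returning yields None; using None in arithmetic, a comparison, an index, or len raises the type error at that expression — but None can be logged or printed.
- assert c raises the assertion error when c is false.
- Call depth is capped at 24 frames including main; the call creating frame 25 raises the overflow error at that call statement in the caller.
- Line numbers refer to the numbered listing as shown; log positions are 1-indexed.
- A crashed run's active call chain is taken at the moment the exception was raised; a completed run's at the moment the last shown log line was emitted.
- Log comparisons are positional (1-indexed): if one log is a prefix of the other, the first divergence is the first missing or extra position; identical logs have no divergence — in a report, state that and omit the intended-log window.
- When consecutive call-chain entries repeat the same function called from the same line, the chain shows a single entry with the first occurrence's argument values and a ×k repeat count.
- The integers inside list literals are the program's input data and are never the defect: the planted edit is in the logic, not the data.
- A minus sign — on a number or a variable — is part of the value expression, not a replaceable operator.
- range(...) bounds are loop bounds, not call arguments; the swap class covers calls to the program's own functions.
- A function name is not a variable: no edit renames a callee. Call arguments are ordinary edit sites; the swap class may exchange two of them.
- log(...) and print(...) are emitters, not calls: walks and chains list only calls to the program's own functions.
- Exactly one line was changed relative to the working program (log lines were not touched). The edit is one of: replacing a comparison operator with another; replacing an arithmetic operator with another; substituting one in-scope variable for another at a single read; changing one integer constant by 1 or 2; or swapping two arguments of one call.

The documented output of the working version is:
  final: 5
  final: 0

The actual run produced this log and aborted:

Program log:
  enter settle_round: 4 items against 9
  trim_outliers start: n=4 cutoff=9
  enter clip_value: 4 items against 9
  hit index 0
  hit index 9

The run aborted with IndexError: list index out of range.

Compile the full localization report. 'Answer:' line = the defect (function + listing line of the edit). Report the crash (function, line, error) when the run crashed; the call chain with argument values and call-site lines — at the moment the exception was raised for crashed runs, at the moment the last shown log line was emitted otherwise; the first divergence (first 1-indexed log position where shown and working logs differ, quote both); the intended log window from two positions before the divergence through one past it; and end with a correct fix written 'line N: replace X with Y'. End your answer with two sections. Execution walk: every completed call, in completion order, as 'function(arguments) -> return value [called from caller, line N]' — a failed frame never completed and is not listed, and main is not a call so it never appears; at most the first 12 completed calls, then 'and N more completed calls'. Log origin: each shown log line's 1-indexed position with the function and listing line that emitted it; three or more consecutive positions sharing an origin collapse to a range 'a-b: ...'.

Answer: the defect is in clip_value at line 6.
Core observation: At log position 5 the runs split — shown 'hit index 9', but the working version logs 'hit index 0'.
Crash: trim_outliers, line 12, IndexError.
Call chain: main -> settle_round([9, 5, 2, 9], 9) (called at line 38) -> trim_outliers([9, 5, 2, 9], 9) (called at line 23).
First divergence: at position 5 the run shows 'hit index 9' where the working version logs 'hit index 0'.
Intended log window:
  3: enter clip_value: 4 items against 9
  4: hit index 0
  5: hit index 0
  6: map_offsets called with 18, 3
Execution walk:
  clip_value([9, 5, 2, 9], 9) -> 9  [called from trim_outliers, line 10]
Log origins:
  1 — settle_round, line 22
  2 — trim_outliers, line 9
  3 — clip_value, line 2
  4 — clip_value, line 5
  5 — trim_outliers, line 11
A correct fix: line 6: replace `count` with `low`.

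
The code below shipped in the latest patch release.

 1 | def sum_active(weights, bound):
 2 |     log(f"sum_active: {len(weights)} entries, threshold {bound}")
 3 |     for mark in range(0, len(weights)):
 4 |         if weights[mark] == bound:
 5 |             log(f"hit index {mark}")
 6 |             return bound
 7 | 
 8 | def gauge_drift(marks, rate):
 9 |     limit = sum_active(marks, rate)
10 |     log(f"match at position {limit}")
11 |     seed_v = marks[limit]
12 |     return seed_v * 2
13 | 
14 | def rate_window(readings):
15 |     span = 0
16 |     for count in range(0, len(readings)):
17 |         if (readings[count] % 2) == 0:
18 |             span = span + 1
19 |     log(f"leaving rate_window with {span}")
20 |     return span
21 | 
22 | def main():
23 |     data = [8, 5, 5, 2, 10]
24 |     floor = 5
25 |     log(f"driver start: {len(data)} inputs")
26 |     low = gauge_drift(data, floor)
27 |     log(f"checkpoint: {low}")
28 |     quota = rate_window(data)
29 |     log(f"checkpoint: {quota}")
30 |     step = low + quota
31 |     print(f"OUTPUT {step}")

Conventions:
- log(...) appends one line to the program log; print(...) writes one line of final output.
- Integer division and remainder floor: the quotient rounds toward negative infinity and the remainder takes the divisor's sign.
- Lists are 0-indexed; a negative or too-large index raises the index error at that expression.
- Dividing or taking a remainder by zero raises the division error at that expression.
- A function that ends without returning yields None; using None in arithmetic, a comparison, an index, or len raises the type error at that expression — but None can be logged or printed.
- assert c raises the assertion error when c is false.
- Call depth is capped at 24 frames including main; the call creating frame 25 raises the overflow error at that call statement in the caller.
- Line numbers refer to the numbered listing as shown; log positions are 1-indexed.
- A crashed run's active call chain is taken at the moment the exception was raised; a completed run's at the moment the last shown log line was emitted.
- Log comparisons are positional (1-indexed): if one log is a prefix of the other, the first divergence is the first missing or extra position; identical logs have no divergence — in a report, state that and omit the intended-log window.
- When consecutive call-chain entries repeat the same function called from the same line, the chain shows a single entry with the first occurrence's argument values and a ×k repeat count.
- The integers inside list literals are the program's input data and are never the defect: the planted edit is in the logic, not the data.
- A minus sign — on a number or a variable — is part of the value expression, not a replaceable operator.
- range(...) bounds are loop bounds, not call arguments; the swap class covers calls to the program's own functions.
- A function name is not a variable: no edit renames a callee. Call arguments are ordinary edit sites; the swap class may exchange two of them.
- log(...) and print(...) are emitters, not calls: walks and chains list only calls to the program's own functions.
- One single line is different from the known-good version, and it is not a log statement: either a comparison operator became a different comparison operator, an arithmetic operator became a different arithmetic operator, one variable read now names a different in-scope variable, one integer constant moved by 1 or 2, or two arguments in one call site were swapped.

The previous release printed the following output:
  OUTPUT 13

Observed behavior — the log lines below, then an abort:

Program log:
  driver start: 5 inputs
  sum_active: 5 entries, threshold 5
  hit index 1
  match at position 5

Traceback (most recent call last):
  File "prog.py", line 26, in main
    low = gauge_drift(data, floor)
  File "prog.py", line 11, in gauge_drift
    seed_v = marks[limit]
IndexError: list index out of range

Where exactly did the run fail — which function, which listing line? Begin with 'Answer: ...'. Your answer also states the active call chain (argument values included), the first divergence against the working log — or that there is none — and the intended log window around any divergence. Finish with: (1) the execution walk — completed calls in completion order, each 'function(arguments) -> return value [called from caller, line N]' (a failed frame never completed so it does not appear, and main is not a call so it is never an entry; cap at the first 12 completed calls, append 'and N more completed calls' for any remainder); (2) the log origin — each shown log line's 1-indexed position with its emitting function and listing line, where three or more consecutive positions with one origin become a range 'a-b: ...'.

Answer: the error was raised in gauge_drift, line 11.
Core observation: The log first diverges at position 4: the faulty run prints 'match at position 5' where the working version prints 'match at position 1'.
Call chain: main -> gauge_drift([8, 5, 5, 2, 10], 5) (called at line 26).
First divergence: position 4 — shown 'match at position 5', intended 'match at position 1'.
Intended log window:
  2: sum_active: 5 entries, threshold 5
  3: hit index 1
  4: match at position 1
  5: checkpoint: 10
Execution walk:
  sum_active([8, 5, 5, 2, 10], 5) -> 5  [called from gauge_drift, line 9]
Log origins:
  1 — main, line 25
  2 — sum_active, line 2
  3 — sum_active, line 5
  4 — gauge_drift, line 10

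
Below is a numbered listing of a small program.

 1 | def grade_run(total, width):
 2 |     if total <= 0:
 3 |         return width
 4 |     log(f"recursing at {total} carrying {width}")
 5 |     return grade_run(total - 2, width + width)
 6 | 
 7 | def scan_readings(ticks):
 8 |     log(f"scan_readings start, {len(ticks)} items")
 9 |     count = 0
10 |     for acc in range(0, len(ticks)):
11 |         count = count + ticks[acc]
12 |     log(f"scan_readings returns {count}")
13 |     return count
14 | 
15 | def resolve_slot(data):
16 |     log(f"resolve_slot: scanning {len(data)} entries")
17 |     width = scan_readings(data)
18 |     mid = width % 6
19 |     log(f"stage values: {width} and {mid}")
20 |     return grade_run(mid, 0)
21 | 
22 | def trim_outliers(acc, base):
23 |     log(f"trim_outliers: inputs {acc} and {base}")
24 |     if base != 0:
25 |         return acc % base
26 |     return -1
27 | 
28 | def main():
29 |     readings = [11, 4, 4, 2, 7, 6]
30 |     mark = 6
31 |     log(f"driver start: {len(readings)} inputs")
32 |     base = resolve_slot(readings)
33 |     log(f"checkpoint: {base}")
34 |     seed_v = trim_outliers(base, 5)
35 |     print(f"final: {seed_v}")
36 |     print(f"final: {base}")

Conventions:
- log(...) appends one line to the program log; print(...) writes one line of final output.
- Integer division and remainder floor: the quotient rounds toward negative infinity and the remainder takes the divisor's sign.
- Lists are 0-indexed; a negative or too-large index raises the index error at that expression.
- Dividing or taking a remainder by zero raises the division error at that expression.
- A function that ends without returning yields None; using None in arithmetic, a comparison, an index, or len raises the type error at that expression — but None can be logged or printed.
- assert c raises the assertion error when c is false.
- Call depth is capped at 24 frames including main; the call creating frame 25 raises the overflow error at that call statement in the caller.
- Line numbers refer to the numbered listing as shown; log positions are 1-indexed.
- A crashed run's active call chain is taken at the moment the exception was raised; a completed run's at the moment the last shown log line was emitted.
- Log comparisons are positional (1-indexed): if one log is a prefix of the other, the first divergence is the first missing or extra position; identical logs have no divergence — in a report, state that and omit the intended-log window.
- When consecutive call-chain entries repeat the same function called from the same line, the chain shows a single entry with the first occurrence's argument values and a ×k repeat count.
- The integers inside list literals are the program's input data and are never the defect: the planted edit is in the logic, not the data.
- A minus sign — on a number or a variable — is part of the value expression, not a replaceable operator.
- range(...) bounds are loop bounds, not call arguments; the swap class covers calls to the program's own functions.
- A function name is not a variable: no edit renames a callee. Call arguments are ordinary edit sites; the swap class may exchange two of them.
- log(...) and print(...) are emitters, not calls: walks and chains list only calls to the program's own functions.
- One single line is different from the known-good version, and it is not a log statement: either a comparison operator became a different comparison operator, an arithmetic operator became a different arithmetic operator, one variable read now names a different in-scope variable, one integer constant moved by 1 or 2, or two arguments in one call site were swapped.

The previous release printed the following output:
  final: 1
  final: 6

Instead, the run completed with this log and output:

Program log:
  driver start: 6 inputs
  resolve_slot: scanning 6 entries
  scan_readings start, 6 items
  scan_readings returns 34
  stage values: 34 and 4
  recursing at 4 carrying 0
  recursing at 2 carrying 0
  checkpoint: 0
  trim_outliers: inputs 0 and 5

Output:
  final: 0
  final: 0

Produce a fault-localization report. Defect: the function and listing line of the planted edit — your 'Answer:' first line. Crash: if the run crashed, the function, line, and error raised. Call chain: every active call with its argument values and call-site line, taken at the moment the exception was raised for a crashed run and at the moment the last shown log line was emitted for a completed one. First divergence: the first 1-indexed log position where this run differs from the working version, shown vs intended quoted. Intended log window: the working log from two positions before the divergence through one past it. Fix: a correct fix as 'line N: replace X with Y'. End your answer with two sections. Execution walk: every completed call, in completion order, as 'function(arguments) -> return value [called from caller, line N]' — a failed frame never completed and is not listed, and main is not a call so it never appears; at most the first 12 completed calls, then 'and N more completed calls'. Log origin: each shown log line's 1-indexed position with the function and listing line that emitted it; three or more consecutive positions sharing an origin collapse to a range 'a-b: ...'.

Answer: the defect is in grade_run at line 5.
Core observation: The earliest visible damage is log position 7 — 'recursing at 2 carrying 0' rather than the intended 'recursing at 2 carrying 4'.
Call chain: main -> trim_outliers(0, 5) (called at line 34).
First divergence: position 7 — shown 'recursing at 2 carrying 0', intended 'recursing at 2 carrying 4'.
Intended log window:
  5: stage values: 34 and 4
  6: recursing at 4 carrying 0
  7: recursing at 2 carrying 4
  8: checkpoint: 6
Execution walk:
  scan_readings([11, 4, 4, 2, 7, 6]) -> 34  [called from resolve_slot, line 17]
  grade_run(0, 0) -> 0  [called from grade_run, line 5]
  grade_run(2, 0) -> 0  [called from grade_run, line 5]
  grade_run(4, 0) -> 0  [called from resolve_slot, line 20]
  resolve_slot([11, 4, 4, 2, 7, 6]) -> 0  [called from main, line 32]
  trim_outliers(0, 5) -> 0  [called from main, line 34]
Log origin:
  1: emitted by main (line 31)
  2: emitted by resolve_slot (line 16)
  3: emitted by scan_readings (line 8)
  4: emitted by scan_readings (line 12)
  5: emitted by resolve_slot (line 19)
  6: emitted by grade_run (line 4)
  7: emitted by grade_run (line 4)
  8: emitted by main (line 33)
  9: emitted by trim_outliers (line 23)
A correct fix: line 5: replace `width + width` with `width + total`.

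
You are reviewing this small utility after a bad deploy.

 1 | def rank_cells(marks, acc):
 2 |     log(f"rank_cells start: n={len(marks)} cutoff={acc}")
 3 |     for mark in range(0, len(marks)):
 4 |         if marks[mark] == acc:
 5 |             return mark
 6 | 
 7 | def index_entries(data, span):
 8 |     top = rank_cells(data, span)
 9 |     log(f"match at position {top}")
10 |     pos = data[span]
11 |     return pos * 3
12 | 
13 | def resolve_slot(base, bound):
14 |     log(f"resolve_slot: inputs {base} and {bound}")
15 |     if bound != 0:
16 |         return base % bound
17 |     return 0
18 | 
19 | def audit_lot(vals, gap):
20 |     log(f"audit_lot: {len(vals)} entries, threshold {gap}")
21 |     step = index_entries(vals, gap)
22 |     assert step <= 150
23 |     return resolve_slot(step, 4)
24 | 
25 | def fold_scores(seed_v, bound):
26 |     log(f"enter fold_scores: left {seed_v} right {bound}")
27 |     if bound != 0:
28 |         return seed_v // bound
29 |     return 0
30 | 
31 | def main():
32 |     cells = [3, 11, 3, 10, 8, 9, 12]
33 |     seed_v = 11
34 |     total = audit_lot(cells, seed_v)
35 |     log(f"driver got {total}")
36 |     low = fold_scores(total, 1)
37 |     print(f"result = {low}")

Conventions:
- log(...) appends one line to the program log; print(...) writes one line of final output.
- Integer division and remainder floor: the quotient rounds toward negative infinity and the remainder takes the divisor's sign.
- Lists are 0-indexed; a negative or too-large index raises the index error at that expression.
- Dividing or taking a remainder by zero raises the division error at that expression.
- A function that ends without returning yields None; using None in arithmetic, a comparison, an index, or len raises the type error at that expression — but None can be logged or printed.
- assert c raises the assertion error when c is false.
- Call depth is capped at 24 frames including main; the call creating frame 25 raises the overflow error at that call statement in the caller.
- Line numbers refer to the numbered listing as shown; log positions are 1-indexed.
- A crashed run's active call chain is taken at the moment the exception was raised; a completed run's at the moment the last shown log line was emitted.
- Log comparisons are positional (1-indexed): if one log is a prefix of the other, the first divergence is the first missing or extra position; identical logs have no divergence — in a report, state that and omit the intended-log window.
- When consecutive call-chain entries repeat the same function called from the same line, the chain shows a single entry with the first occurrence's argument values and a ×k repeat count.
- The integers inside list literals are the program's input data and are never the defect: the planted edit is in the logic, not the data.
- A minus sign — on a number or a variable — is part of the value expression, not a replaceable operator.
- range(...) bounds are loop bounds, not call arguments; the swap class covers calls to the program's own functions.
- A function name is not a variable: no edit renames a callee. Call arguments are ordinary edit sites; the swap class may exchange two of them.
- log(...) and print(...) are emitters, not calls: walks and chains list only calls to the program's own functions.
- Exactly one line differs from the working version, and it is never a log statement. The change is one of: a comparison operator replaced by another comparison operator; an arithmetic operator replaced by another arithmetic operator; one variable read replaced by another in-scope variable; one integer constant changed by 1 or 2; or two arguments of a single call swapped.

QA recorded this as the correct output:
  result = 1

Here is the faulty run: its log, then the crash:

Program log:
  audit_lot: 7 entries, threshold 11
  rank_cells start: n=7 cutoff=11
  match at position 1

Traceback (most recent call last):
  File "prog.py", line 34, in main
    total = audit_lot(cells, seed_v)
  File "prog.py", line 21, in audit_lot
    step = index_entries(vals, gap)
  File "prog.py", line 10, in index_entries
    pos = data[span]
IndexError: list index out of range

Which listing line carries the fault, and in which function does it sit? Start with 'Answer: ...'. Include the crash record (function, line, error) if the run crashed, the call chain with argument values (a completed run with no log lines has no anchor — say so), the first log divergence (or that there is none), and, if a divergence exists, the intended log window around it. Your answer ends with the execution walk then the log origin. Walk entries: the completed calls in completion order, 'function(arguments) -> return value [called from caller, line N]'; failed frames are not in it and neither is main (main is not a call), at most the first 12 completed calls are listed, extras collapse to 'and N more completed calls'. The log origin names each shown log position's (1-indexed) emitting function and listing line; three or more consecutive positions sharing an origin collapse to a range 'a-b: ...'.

Answer: the defect is in index_entries at line 10.
Core observation: The faulty run's log stops after 3 lines; the working version's next line would be 'resolve_slot: inputs 33 and 4'.
Crash: index_entries, line 10, IndexError.
Call chain: main -> audit_lot([3, 11, 3, 10, 8, 9, 12], 11) (called at line 34) -> index_entries([3, 11, 3, 10, 8, 9, 12], 11) (called at line 21).
First divergence: position 4 (shown log ended at 3 lines; the working version continues: 'resolve_slot: inputs 33 and 4').
Intended log window:
  2: rank_cells start: n=7 cutoff=11
  3: match at position 1
  4: resolve_slot: inputs 33 and 4
  5: driver got 1
Execution walk:
  rank_cells([3, 11, 3, 10, 8, 9, 12], 11) -> 1  [called from index_entries, line 8]
Log origin:
  1: logged in audit_lot at line 20
  2: logged in rank_cells at line 2
  3: logged in index_entries at line 9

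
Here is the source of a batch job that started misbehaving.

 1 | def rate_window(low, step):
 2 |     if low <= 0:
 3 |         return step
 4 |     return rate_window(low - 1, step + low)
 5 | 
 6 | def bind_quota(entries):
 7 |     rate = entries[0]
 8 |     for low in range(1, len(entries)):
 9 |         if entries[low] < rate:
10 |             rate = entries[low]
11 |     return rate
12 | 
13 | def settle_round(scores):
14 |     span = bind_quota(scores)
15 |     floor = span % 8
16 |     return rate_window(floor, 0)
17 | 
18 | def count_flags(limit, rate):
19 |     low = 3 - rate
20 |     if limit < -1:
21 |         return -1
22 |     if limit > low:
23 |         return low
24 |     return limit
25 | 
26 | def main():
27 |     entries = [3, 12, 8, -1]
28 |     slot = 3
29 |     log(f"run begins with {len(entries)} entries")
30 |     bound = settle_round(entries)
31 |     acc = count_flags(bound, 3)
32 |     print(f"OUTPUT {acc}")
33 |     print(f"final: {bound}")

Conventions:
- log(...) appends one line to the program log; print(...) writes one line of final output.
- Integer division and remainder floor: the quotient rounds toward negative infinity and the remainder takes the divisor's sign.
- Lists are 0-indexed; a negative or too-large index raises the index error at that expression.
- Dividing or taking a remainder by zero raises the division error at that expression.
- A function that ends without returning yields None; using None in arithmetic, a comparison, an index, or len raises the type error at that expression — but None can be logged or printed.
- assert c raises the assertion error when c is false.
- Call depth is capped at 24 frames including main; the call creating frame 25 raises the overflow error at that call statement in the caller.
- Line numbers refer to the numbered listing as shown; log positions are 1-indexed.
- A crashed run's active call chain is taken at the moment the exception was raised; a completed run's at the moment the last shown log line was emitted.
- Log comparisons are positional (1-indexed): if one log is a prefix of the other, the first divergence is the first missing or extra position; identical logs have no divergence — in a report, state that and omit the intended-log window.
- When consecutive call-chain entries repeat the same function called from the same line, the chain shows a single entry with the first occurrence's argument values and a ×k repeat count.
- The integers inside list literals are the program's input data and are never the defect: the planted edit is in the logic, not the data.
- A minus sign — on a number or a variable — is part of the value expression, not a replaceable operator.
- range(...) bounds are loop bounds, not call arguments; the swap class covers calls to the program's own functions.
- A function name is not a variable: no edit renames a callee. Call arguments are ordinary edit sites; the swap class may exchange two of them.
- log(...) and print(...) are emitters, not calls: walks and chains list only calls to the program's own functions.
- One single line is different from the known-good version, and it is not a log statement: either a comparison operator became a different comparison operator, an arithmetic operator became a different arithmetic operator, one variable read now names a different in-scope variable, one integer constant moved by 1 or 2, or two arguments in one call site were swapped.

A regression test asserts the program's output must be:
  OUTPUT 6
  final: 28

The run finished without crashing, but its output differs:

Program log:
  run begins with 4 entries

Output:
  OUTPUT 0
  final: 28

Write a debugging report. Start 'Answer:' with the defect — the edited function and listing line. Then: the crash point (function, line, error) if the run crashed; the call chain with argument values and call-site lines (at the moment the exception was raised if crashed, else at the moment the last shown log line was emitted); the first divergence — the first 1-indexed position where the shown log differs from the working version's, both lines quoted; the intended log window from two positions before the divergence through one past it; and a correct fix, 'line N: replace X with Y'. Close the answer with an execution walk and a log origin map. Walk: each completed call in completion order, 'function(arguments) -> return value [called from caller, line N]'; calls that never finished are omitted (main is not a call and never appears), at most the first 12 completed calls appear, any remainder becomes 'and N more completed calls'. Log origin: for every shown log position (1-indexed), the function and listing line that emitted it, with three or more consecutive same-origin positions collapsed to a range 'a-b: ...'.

Answer: the defect is in count_flags at line 19.
The tell: Every logged value matches the working version; the printed result is what differs.
Call chain: main.
First divergence: none (the log streams are identical).
Execution walk:
  bind_quota([3, 12, 8, -1]) -> -1  [called from settle_round, line 14]
  rate_window(0, 28) -> 28  [called from rate_window, line 4]
  rate_window(1, 27) -> 28  [called from rate_window, line 4]
  rate_window(2, 25) -> 28  [called from rate_window, line 4]
  rate_window(3, 22) -> 28  [called from rate_window, line 4]
  rate_window(4, 18) -> 28  [called from rate_window, line 4]
  rate_window(5, 13) -> 28  [called from rate_window, line 4]
  rate_window(6, 7) -> 28  [called from rate_window, line 4]
  rate_window(7, 0) -> 28  [called from settle_round, line 16]
  settle_round([3, 12, 8, -1]) -> 28  [called from main, line 30]
  count_flags(28, 3) -> 0  [called from main, line 31]
Log line origins:
  1: emitted by main (line 29)
A correct fix: line 19: replace `-` with `+`.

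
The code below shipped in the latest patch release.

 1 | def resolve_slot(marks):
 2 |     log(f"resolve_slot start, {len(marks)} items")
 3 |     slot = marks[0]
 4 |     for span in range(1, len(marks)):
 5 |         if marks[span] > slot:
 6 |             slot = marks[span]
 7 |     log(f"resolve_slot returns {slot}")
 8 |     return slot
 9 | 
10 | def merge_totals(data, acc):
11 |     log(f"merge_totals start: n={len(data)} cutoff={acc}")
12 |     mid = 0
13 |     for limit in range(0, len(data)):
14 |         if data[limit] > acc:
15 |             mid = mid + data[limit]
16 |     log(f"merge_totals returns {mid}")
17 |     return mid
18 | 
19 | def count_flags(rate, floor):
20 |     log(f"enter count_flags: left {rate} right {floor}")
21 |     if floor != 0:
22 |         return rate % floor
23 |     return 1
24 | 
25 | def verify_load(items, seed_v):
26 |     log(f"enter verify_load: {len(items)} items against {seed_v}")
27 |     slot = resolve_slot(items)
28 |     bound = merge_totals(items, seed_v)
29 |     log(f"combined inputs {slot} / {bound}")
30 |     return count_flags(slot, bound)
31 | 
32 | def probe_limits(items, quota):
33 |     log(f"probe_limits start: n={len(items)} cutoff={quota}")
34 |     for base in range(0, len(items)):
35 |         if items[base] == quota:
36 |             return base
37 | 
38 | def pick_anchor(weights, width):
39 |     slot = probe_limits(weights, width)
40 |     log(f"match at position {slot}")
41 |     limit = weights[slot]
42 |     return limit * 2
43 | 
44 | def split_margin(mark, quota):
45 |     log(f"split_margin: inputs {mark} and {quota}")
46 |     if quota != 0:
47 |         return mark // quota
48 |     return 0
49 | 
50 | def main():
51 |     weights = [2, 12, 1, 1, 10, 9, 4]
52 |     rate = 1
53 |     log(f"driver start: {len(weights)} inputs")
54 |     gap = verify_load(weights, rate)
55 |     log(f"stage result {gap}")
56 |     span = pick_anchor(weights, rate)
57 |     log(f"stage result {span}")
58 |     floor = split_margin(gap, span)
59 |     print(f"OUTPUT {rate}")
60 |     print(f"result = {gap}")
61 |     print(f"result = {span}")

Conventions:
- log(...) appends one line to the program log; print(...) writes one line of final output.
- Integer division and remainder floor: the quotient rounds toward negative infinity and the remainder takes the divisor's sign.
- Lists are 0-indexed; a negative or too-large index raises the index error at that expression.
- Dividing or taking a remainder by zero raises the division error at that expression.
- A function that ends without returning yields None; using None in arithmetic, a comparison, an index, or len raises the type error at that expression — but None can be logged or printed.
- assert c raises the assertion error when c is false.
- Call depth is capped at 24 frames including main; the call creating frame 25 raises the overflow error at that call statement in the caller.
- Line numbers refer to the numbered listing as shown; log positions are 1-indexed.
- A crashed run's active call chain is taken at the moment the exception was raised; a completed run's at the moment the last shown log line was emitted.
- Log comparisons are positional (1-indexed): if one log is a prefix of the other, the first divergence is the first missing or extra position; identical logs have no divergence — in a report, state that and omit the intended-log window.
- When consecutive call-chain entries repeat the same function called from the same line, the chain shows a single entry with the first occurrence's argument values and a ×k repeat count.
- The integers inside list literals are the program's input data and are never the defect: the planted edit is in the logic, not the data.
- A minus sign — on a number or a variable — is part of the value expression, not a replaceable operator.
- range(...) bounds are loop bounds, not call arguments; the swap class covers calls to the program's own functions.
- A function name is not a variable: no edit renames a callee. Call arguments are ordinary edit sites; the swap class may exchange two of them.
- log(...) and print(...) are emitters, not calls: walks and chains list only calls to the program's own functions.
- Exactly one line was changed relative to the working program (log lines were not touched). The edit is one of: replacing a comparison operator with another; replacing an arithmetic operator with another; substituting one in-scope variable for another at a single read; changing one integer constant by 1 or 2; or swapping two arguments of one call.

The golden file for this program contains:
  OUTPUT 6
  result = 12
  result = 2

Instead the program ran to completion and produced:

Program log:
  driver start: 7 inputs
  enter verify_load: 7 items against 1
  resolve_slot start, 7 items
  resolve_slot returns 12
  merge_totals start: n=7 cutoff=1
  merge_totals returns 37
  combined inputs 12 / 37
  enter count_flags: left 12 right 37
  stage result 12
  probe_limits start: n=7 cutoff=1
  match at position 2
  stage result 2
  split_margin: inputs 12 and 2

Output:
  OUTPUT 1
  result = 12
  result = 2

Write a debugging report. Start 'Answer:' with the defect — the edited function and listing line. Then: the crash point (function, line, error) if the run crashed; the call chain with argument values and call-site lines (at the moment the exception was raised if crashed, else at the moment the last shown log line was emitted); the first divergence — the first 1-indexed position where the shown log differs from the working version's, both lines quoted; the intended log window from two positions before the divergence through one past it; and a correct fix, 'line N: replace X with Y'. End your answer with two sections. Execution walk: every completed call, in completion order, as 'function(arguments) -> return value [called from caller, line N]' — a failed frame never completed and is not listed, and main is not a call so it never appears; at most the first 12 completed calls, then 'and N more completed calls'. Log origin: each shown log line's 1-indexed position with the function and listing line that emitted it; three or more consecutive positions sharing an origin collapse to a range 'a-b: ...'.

Answer: the defect is in main at line 59.
Core observation: The two runs log identically and part ways only at the printed values.
Call chain: main -> split_margin(12, 2) (called at line 58).
First divergence: none; the two logs match at every position.
Execution walk:
  resolve_slot([2, 12, 1, 1, 10, 9, 4]) -> 12  [called from verify_load, line 27]
  merge_totals([2, 12, 1, 1, 10, 9, 4], 1) -> 37  [called from verify_load, line 28]
  count_flags(12, 37) -> 12  [called from verify_load, line 30]
  verify_load([2, 12, 1, 1, 10, 9, 4], 1) -> 12  [called from main, line 54]
  probe_limits([2, 12, 1, 1, 10, 9, 4], 1) -> 2  [called from pick_anchor, line 39]
  pick_anchor([2, 12, 1, 1, 10, 9, 4], 1) -> 2  [called from main, line 56]
  split_margin(12, 2) -> 6  [called from main, line 58]
Log origins:
  1 — main, line 53
  2 — verify_load, line 26
  3 — resolve_slot, line 2
  4 — resolve_slot, line 7
  5 — merge_totals, line 11
  6 — merge_totals, line 16
  7 — verify_load, line 29
  8 — count_flags, line 20
  9 — main, line 55
  10 — probe_limits, line 33
  11 — pick_anchor, line 40
  12 — main, line 57
  13 — split_margin, line 45
A correct fix: line 59: replace `rate` with `floor`.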